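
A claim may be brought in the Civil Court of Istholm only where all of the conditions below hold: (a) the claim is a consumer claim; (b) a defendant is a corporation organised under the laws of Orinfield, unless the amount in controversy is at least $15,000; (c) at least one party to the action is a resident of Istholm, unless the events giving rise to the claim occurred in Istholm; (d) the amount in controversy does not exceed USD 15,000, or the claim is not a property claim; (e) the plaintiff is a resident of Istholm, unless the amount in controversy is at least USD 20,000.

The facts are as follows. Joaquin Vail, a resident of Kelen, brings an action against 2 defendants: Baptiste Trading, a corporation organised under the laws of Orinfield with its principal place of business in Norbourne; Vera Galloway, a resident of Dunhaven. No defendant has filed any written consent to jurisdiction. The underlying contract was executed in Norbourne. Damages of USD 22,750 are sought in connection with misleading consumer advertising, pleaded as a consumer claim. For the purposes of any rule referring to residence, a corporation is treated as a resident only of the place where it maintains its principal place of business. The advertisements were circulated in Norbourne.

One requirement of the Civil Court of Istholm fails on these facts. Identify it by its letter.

The Civil Court of Istholm:
  (a) The claim is a consumer claim. Satisfied.
  (b) Baptiste Trading is organised under the laws of Orinfield. Satisfied.
  (c) No party resides in Istholm. And the operative events occurred in Norbourne, not Istholm, so the proviso does not save it. Not satisfied.
  (d) The claim is a consumer claim, not a property claim, so one alternative holds. Condition met.
  (e) The plaintiff resides in Kelen, not Istholm. However, the amount in controversy is 22,750 dollars, which meets the USD 20,000 floor, so the 'unless' proviso supplies this condition. Satisfied.
Only condition (c) fails.

(c)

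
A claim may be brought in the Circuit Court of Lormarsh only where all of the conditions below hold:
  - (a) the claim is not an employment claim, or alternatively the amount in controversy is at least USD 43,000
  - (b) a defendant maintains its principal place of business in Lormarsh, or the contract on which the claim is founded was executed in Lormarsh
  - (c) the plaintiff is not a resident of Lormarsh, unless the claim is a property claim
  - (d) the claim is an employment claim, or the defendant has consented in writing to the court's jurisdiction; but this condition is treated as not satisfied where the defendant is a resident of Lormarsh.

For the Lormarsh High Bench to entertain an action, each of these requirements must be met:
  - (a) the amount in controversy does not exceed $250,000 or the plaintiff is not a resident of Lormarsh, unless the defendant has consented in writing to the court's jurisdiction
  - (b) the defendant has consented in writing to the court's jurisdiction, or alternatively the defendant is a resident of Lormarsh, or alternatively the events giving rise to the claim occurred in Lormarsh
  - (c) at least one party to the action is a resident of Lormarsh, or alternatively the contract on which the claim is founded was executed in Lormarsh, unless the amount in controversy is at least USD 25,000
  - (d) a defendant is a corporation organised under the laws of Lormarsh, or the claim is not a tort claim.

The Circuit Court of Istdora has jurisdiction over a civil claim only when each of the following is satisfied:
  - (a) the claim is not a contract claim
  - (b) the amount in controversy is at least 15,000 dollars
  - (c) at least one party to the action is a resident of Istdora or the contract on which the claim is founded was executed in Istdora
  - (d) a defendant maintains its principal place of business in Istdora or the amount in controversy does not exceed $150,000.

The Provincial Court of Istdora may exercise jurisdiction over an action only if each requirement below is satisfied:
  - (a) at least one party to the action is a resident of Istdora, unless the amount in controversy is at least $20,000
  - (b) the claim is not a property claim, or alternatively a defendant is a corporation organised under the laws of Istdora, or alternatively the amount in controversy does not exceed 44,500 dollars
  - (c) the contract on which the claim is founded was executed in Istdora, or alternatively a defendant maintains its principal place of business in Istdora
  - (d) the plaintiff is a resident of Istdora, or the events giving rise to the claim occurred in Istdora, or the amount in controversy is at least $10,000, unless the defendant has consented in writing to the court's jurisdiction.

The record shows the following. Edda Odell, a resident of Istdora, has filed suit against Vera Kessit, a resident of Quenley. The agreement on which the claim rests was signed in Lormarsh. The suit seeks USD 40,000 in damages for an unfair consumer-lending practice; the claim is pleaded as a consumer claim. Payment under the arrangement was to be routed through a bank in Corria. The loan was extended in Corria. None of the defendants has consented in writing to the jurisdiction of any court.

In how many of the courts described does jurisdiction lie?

The Circuit Court of Lormarsh:
  (a) The claim is a consumer claim, not an employment claim, so one alternative holds. Satisfied.
  (b) The contract was executed in Lormarsh, so one alternative holds. Met.
  (c) The plaintiff resides in Istdora, which is not Lormarsh. Condition met.
  (d) The claim is a consumer claim, not an employment claim; no such written consent has been filed — no alternative holds. Not satisfied.
  → No jurisdiction.
The Lormarsh High Bench:
  (a) The amount in controversy is $40,000, within the $250,000 ceiling, so this disjunct is met. Condition met.
  (b) No such written consent has been filed; the defendant resides in Quenley, not Lormarsh; the operative events occurred in Corria, not Lormarsh — none of the alternatives is met. Not satisfied.
  (c) The contract was executed in Lormarsh, which satisfies one of the alternatives. Condition met.
  (d) The claim is a consumer claim, not a tort claim, so one alternative holds. Condition met.
  → The court lacks jurisdiction.
The Circuit Court of Istdora:
  (a) The claim is a consumer claim, not a contract claim. Satisfied.
  (b) The amount in controversy is $40,000, which meets the USD 15,000 floor. Satisfied.
  (c) Edda Odell resides in Istdora, so one alternative holds. Met.
  (d) The amount in controversy is USD 40,000, within the USD 150,000 ceiling, so one alternative holds. Condition met.
  → The court has jurisdiction.
The Provincial Court of Istdora:
  (a) Edda Odell resides in Istdora. Met.
  (b) The claim is a consumer claim, not a property claim — that alternative is enough. Met.
  (c) The contract was executed in Lormarsh, not Istdora; no defendant is a corporation — no alternative holds. Condition not met.
  (d) The plaintiff resides in Istdora, which satisfies one of the alternatives. Satisfied.
  → The court lacks jurisdiction.
Courts with jurisdiction: the Circuit Court of Istdora — 1 in total.

1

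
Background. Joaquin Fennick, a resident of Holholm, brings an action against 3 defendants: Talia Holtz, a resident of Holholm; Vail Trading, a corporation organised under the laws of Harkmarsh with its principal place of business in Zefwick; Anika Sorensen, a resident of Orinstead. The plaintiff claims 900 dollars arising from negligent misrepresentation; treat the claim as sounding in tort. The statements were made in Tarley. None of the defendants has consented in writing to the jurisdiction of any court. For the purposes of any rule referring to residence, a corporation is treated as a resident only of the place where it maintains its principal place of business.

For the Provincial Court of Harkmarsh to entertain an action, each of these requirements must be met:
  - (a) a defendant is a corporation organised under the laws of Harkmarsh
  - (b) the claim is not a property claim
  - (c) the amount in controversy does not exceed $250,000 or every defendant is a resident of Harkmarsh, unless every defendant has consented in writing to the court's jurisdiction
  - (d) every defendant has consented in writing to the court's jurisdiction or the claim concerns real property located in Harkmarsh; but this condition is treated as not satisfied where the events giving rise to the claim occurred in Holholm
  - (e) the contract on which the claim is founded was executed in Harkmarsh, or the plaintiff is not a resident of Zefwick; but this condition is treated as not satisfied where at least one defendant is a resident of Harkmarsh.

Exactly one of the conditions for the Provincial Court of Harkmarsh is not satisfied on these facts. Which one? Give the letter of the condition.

(d)

The Provincial Court of Harkmarsh:
  (a) Vail Trading is organised under the laws of Harkmarsh. Condition met.
  (b) The claim is a tort claim, not a property claim. Satisfied.
  (c) The amount in controversy is 900 dollars, within the USD 250,000 ceiling — that alternative is enough. Satisfied.
  (d) No such written consent has been filed; the claim does not concern real property — every alternative fails. Condition not met.
  (e) The plaintiff resides in Holholm, which is not Zefwick, which satisfies one of the alternatives. And the carve-out is inapplicable — no defendant resides in Harkmarsh (they reside in Holholm, Zefwick, Orinstead). Condition met.
Only condition (d) fails.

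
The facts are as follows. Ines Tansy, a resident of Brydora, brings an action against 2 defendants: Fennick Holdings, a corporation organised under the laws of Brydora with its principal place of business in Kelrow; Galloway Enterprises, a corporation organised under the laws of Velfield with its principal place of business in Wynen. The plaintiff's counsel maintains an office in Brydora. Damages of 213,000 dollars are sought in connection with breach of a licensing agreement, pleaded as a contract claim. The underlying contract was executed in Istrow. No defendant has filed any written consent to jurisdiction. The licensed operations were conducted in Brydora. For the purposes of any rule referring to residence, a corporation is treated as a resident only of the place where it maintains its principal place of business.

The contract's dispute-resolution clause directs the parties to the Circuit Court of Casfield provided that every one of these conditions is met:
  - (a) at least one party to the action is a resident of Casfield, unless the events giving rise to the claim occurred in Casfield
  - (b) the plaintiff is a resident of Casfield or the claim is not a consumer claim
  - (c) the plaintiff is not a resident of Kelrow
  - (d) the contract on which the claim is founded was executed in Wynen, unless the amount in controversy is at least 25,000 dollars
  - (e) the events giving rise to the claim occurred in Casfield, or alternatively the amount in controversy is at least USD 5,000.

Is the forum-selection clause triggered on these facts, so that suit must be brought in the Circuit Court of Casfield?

No

The Circuit Court of Casfield:
  (a) No party resides in Casfield. And the operative events occurred in Brydora, not Casfield, so the proviso does not save it. Condition not met.
  (b) The claim is a contract claim, not a consumer claim, which satisfies one of the alternatives. Condition met.
  (c) The plaintiff resides in Brydora, which is not Kelrow. Satisfied.
  (d) The contract was executed in Istrow, not Wynen. However, the amount in controversy is 213,000 dollars, which meets the $25,000 floor, so the 'unless' proviso supplies this condition. Met.
  (e) The amount in controversy is $213,000, which meets the USD 5,000 floor, which satisfies one of the alternatives. Met.
  → The clause does not apply.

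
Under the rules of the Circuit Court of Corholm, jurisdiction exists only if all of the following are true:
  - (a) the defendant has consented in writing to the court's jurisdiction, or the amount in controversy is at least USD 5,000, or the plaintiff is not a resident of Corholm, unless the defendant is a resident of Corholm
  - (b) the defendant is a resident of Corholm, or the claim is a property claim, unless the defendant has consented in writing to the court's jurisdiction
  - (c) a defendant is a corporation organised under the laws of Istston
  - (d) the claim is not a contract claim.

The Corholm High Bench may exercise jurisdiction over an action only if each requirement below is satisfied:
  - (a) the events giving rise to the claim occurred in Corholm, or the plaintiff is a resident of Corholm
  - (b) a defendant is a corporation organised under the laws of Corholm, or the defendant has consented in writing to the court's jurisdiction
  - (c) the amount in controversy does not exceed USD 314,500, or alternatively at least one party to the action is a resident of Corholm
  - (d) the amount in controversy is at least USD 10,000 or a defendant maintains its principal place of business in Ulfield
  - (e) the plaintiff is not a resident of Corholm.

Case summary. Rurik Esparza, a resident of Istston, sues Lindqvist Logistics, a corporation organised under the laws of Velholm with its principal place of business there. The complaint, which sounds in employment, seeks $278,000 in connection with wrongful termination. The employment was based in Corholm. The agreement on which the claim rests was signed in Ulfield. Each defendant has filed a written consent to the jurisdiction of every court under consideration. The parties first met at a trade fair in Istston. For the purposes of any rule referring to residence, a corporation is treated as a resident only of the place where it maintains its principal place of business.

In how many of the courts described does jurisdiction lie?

1

The Circuit Court of Corholm:
  (a) Every defendant has filed written consent, so one alternative holds. Condition met.
  (b) The defendant resides in Velholm, not Corholm; the claim is an employment claim, not a property claim — no alternative holds. The proviso rescues it, though: every defendant has filed written consent. Satisfied.
  (c) The corporate defendant(s) are organised in Velholm, not Istston. Fails.
  (d) The claim is an employment claim, not a contract claim. Satisfied.
  → Not every requirement is met — no jurisdiction.
The Corholm High Bench:
  (a) The operative events occurred in Corholm — that alternative is enough. Satisfied.
  (b) Every defendant has filed written consent, so this disjunct is met. Met.
  (c) The amount in controversy is USD 278,000, within the $314,500 ceiling, so one alternative holds. Met.
  (d) The amount in controversy is $278,000, which meets the 10,000 dollars floor, so this disjunct is met. Satisfied.
  (e) The plaintiff resides in Istston, which is not Corholm. Met.
  → The court has jurisdiction.
Courts with jurisdiction: the Corholm High Bench — 1 in total.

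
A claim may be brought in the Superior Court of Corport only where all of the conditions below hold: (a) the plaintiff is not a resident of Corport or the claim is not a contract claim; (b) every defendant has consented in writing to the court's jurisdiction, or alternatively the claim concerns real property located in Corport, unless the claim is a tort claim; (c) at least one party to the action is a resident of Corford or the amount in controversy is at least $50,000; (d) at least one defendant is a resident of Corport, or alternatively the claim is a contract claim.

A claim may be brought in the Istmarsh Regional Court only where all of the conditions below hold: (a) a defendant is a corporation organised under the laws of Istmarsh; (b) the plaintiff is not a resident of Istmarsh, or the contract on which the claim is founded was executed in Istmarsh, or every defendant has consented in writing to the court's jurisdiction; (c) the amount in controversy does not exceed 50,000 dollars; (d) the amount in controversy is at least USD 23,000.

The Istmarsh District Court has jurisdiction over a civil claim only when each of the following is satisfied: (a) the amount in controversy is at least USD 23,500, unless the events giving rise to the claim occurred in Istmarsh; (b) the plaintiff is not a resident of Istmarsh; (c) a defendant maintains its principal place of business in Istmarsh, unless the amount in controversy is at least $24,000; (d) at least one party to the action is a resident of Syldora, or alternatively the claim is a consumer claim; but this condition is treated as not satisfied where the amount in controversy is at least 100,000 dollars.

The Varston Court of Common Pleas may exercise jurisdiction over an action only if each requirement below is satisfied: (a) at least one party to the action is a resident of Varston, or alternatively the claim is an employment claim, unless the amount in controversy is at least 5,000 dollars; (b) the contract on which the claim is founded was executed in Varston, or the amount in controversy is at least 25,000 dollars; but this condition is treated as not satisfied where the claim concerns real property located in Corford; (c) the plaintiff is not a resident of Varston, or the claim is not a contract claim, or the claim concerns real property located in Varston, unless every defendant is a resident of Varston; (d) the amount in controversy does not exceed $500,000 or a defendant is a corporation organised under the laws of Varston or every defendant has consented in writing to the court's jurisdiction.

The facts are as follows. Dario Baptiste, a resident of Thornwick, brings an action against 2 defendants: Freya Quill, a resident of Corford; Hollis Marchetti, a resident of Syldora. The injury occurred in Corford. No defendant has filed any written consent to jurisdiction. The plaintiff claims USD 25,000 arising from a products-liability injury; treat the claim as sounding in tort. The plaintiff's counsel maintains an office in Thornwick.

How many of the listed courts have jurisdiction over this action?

The Superior Court of Corport:
  (a) The plaintiff resides in Thornwick, which is not Corport, so this disjunct is met. Satisfied.
  (b) No such written consent has been filed; the claim does not concern real property — none of the alternatives is met. However, the claim is a tort claim, so the 'unless' proviso supplies this condition. Satisfied.
  (c) Freya Quill resides in Corford, so this disjunct is met. Met.
  (d) No defendant resides in Corport (they reside in Corford, Syldora); the claim is a tort claim, not a contract claim — no alternative holds. Not met.
  → No jurisdiction.
The Istmarsh Regional Court:
  (a) No defendant is a corporation. Condition not met.
  (b) The plaintiff resides in Thornwick, which is not Istmarsh — that alternative is enough. Satisfied.
  (c) The amount in controversy is $25,000, within the USD 50,000 ceiling. Satisfied.
  (d) The amount in controversy is $25,000, which meets the 23,000 dollars floor. Satisfied.
  → The court lacks jurisdiction.
The Istmarsh District Court:
  (a) The amount in controversy is USD 25,000, which meets the USD 23,500 floor. Condition met.
  (b) The plaintiff resides in Thornwick, which is not Istmarsh. Met.
  (c) No defendant is a corporation. But the amount in controversy is USD 25,000, which meets the $24,000 floor, and the 'unless' clause therefore excuses the requirement. Satisfied.
  (d) Hollis Marchetti resides in Syldora, so one alternative holds. The carve-out does not apply: the amount in controversy is 25,000 dollars, below the USD 100,000 floor. Condition met.
  → All conditions met; jurisdiction exists.
The Varston Court of Common Pleas:
  (a) No party resides in Varston; the claim is a tort claim, not an employment claim — no alternative holds. The proviso rescues it, though: the amount in controversy is 25,000 dollars, which meets the $5,000 floor. Satisfied.
  (b) The amount in controversy is 25,000 dollars, which meets the $25,000 floor, which satisfies one of the alternatives. The exception is not triggered, since the claim does not concern real property. Satisfied.
  (c) The plaintiff resides in Thornwick, which is not Varston, which satisfies one of the alternatives. Met.
  (d) The amount in controversy is USD 25,000, within the $500,000 ceiling — that alternative is enough. Met.
  → The court has jurisdiction.
Courts with jurisdiction: the Istmarsh District Court, the Varston Court of Common Pleas — 2 in total.

2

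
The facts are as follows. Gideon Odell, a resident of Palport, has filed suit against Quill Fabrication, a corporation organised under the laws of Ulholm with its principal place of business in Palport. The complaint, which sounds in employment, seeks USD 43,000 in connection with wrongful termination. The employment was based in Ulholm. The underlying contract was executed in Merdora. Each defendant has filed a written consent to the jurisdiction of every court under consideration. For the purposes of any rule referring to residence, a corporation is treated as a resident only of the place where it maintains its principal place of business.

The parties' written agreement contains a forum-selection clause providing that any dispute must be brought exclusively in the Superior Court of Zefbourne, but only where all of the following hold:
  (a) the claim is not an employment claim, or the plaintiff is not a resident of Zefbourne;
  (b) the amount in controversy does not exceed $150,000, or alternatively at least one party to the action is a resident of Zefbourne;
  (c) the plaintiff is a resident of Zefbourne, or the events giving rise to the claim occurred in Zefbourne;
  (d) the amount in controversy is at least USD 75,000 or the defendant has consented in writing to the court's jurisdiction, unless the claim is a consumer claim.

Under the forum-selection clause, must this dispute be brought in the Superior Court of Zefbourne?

No

The Superior Court of Zefbourne:
  (a) The plaintiff resides in Palport, which is not Zefbourne, so one alternative holds. Met.
  (b) The amount in controversy is USD 43,000, within the $150,000 ceiling, so this disjunct is met. Met.
  (c) The plaintiff resides in Palport, not Zefbourne; the operative events occurred in Ulholm, not Zefbourne — every alternative fails. Not met.
  (d) Every defendant has filed written consent, so this disjunct is met. Condition met.
  → The clause does not apply.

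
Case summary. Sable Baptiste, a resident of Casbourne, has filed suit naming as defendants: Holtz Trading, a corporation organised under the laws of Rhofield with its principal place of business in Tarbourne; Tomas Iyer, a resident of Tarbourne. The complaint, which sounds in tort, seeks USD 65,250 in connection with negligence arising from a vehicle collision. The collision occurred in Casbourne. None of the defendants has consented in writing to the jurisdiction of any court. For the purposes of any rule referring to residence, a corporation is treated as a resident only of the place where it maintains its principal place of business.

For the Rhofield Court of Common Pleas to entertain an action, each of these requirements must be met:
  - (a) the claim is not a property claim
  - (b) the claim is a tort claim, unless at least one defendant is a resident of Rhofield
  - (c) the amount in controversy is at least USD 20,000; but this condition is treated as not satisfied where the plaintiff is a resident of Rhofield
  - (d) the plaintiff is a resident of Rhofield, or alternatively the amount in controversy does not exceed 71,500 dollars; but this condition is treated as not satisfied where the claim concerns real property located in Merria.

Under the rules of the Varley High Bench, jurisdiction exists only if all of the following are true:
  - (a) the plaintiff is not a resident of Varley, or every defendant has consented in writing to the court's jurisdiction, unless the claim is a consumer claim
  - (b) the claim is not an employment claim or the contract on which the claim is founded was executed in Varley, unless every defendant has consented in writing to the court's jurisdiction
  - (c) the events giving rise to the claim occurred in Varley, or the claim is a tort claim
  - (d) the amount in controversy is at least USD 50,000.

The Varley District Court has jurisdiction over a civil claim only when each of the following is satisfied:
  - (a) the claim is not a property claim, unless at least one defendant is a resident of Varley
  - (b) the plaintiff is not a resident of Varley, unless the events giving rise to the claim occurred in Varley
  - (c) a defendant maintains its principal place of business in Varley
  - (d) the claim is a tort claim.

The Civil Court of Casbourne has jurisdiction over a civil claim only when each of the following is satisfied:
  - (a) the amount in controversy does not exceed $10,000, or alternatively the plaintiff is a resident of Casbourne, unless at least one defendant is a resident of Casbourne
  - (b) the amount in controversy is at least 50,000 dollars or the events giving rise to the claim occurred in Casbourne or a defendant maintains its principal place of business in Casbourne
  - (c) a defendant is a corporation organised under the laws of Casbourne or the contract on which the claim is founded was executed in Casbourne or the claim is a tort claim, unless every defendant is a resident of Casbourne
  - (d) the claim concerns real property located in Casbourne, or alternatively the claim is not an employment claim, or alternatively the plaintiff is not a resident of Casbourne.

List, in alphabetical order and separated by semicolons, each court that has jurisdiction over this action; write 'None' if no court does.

the Civil Court of Casbourne; the Rhofield Court of Common Pleas; the Varley High Bench

The Rhofield Court of Common Pleas:
  (a) The claim is a tort claim, not a property claim. Condition met.
  (b) The claim is a tort claim. Condition met.
  (c) The amount in controversy is $65,250, which meets the 20,000 dollars floor. And the carve-out is inapplicable — the plaintiff resides in Casbourne, not Rhofield. Satisfied.
  (d) The amount in controversy is USD 65,250, within the 71,500 dollars ceiling, which satisfies one of the alternatives. And the carve-out is inapplicable — the claim does not concern real property. Condition met.
  → All conditions met; jurisdiction exists.
The Varley High Bench:
  (a) The plaintiff resides in Casbourne, which is not Varley — that alternative is enough. Condition met.
  (b) The claim is a tort claim, not an employment claim — that alternative is enough. Condition met.
  (c) The claim is a tort claim, which satisfies one of the alternatives. Satisfied.
  (d) The amount in controversy is USD 65,250, which meets the $50,000 floor. Met.
  → All conditions met; jurisdiction exists.
The Varley District Court:
  (a) The claim is a tort claim, not a property claim. Condition met.
  (b) The plaintiff resides in Casbourne, which is not Varley. Satisfied.
  (c) The corporate defendant(s) have their principal place of business in Tarbourne, not Varley. Not met.
  (d) The claim is a tort claim. Satisfied.
  → The court lacks jurisdiction.
The Civil Court of Casbourne:
  (a) The plaintiff resides in Casbourne, which satisfies one of the alternatives. Condition met.
  (b) The amount in controversy is 65,250 dollars, which meets the USD 50,000 floor, so one alternative holds. Condition met.
  (c) The claim is a tort claim, so this disjunct is met. Condition met.
  (d) The claim is a tort claim, not an employment claim, which satisfies one of the alternatives. Condition met.
  → Jurisdiction lies.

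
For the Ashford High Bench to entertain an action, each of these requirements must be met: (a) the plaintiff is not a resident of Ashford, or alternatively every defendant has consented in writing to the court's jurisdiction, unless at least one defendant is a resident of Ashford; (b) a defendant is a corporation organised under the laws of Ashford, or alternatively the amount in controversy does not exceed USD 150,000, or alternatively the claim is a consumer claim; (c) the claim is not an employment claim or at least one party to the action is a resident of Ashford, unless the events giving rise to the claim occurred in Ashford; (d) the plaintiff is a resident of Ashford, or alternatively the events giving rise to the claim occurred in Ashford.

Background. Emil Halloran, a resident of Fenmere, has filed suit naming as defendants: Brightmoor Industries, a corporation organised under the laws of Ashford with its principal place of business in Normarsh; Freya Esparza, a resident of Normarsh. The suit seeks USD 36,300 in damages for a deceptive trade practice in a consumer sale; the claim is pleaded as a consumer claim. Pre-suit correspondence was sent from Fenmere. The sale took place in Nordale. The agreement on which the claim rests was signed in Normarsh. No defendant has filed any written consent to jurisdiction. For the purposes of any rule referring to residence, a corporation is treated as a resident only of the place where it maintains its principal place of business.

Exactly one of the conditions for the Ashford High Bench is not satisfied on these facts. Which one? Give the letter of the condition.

(d)

The Ashford High Bench:
  (a) The plaintiff resides in Fenmere, which is not Ashford — that alternative is enough. Condition met.
  (b) Brightmoor Industries is organised under the laws of Ashford, so one alternative holds. Condition met.
  (c) The claim is a consumer claim, not an employment claim — that alternative is enough. Condition met.
  (d) The plaintiff resides in Fenmere, not Ashford; the operative events occurred in Nordale, not Ashford — none of the alternatives is met. Condition not met.
Only condition (d) fails.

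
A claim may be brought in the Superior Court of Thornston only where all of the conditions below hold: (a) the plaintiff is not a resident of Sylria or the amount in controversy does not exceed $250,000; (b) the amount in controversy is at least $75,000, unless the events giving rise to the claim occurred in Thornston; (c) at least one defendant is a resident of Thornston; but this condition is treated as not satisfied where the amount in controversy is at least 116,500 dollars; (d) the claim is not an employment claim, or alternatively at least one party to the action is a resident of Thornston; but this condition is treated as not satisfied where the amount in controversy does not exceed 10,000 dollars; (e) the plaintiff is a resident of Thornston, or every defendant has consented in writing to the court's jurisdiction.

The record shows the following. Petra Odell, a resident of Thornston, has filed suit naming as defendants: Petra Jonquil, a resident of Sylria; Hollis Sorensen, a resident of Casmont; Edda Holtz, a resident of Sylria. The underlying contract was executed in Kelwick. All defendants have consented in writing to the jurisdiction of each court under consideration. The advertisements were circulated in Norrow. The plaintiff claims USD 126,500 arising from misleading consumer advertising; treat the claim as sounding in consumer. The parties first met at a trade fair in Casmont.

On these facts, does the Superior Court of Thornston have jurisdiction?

No

The Superior Court of Thornston:
  (a) The plaintiff resides in Thornston, which is not Sylria, so one alternative holds. Met.
  (b) The amount in controversy is $126,500, which meets the 75,000 dollars floor. Satisfied.
  (c) No defendant resides in Thornston (they reside in Sylria, Casmont, Sylria). Fails.
  (d) The claim is a consumer claim, not an employment claim, which satisfies one of the alternatives. The exception is not triggered, since the amount in controversy is 126,500 dollars, above the USD 10,000 ceiling. Satisfied.
  (e) The plaintiff resides in Thornston — that alternative is enough. Met.
  → The court lacks jurisdiction.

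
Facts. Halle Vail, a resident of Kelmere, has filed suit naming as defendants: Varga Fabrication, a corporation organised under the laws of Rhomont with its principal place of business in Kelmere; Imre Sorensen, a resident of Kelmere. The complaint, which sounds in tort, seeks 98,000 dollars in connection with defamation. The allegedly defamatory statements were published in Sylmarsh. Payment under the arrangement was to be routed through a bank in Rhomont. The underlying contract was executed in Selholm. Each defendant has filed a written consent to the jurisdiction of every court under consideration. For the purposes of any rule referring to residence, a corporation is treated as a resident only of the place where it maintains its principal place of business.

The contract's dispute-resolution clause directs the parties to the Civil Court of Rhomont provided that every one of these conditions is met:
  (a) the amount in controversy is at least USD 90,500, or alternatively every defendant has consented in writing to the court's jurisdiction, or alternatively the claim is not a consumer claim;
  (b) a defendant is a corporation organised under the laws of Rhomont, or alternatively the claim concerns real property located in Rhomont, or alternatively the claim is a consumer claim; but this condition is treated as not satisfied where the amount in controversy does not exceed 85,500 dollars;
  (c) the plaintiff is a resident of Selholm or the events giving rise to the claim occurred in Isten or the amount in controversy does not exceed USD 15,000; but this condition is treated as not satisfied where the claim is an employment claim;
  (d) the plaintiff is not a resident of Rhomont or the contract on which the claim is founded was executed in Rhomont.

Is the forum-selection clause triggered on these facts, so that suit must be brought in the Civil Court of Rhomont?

The Civil Court of Rhomont:
  (a) The amount in controversy is USD 98,000, which meets the 90,500 dollars floor — that alternative is enough. Met.
  (b) Varga Fabrication is organised under the laws of Rhomont — that alternative is enough. The carve-out does not apply: the amount in controversy is $98,000, above the 85,500 dollars ceiling. Condition met.
  (c) The plaintiff resides in Kelmere, not Selholm; the operative events occurred in Sylmarsh, not Isten; the amount in controversy is 98,000 dollars, above the USD 15,000 ceiling — no alternative holds. Condition not met.
  (d) The plaintiff resides in Kelmere, which is not Rhomont — that alternative is enough. Condition met.
  → The clause does not apply.

No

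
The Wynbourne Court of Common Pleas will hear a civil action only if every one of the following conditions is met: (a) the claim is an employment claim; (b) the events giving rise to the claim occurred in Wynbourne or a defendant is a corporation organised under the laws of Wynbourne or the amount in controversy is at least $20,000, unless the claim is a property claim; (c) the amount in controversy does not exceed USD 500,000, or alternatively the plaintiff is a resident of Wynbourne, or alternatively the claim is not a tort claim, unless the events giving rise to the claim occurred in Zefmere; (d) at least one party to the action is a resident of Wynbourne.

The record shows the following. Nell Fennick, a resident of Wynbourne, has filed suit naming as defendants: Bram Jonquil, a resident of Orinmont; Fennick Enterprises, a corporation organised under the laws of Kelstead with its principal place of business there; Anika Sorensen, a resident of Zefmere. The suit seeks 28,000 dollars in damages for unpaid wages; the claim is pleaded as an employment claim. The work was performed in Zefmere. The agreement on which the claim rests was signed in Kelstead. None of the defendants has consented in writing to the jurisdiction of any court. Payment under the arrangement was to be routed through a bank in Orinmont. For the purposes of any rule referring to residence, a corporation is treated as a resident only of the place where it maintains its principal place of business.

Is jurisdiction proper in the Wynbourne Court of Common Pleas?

The Wynbourne Court of Common Pleas:
  (a) The claim is an employment claim. Met.
  (b) The amount in controversy is $28,000, which meets the 20,000 dollars floor, which satisfies one of the alternatives. Met.
  (c) The amount in controversy is $28,000, within the USD 500,000 ceiling, so this disjunct is met. Met.
  (d) Nell Fennick resides in Wynbourne. Met.
  → Jurisdiction lies.

Yes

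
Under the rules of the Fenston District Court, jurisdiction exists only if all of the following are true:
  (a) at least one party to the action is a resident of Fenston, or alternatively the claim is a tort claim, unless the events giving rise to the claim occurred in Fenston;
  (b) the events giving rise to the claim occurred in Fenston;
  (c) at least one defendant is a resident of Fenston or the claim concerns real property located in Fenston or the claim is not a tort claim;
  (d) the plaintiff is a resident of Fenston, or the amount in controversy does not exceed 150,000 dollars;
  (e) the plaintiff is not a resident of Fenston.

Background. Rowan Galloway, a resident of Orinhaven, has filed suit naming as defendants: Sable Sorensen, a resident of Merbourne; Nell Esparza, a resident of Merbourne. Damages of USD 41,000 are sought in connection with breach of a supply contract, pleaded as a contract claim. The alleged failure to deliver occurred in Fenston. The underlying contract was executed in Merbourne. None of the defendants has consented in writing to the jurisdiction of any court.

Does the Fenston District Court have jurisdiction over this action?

The Fenston District Court:
  (a) No party resides in Fenston; the claim is a contract claim, not a tort claim — none of the alternatives is met. The proviso rescues it, though: the operative events occurred in Fenston. Condition met.
  (b) The operative events occurred in Fenston. Satisfied.
  (c) The claim is a contract claim, not a tort claim, so this disjunct is met. Satisfied.
  (d) The amount in controversy is $41,000, within the USD 150,000 ceiling, so one alternative holds. Satisfied.
  (e) The plaintiff resides in Orinhaven, which is not Fenston. Satisfied.
  → The court has jurisdiction.

Yes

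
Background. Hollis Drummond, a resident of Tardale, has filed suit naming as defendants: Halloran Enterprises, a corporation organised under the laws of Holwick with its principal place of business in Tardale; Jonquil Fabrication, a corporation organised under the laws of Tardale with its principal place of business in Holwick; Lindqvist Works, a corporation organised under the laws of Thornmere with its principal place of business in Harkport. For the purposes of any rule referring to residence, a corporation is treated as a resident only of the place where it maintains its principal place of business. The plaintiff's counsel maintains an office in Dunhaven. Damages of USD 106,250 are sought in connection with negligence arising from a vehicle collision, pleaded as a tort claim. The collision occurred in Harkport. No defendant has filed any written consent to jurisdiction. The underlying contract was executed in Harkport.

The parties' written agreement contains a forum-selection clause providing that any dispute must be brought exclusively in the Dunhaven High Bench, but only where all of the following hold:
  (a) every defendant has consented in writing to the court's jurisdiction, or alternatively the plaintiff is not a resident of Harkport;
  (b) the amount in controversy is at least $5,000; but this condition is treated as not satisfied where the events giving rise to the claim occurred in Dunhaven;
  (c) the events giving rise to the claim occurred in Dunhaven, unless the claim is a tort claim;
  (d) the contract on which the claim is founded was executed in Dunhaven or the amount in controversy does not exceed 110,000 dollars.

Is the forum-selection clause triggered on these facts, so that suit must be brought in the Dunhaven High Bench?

Yes

The Dunhaven High Bench:
  (a) The plaintiff resides in Tardale, which is not Harkport, which satisfies one of the alternatives. Met.
  (b) The amount in controversy is USD 106,250, which meets the 5,000 dollars floor. And the carve-out is inapplicable — the operative events occurred in Harkport, not Dunhaven. Condition met.
  (c) The operative events occurred in Harkport, not Dunhaven. The proviso rescues it, though: the claim is a tort claim. Met.
  (d) The amount in controversy is 106,250 dollars, within the $110,000 ceiling, so this disjunct is met. Met.
  → Forum clause is triggered.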